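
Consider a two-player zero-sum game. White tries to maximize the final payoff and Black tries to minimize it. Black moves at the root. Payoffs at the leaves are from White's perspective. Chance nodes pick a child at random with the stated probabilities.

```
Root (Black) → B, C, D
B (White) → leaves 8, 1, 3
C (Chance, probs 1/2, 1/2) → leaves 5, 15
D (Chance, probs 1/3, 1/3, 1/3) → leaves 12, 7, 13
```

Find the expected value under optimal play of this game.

8

B (White): max(8, 1, 3) = 8
C (Chance): 1/2·5 + 1/2·15 = 10
D (Chance): 1/3·12 + 1/3·7 + 1/3·13 = 10.67
Root (Black): min(8, 10, 10.67) = 8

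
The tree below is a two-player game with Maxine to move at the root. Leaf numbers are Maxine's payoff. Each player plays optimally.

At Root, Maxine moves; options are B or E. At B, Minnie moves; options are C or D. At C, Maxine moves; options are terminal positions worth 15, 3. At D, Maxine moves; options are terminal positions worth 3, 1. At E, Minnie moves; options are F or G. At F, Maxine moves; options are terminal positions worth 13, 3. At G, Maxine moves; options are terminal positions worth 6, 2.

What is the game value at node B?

C: max(15, 3) = 15
D: max(3, 1) = 3
B: min(15, 3) = 3

3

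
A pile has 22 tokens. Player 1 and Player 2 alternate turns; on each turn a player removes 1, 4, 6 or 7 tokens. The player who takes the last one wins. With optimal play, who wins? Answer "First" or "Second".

First

Compute winning (W) and losing (L) positions by backward induction:
i:   0  1  2  3  4  5  6  7  8  9 10 11 12 13 14 15 16 17 18 19 20 21 22
     L  W  L  W  W  L  W  W  W  W  L  W  W  L  W  L  W  W  L  W  W  W  W
Position 22 is W, so the first player wins.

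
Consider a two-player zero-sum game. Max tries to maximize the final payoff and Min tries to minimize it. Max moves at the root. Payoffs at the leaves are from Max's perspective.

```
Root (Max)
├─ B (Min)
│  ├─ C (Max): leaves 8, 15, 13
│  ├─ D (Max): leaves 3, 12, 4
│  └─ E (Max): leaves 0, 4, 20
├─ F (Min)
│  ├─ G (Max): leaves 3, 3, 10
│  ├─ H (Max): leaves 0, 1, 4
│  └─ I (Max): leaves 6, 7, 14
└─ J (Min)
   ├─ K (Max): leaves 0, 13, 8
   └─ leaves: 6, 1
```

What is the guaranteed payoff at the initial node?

C (Max): max(8, 15, 13) = 15
D (Max): max(3, 12, 4) = 12
E (Max): max(0, 4, 20) = 20
B (Min): min(15, 12, 20) = 12
G (Max): max(3, 3, 10) = 10
H (Max): max(0, 1, 4) = 4
I (Max): max(6, 7, 14) = 14
F (Min): min(10, 4, 14) = 4
K (Max): max(0, 13, 8) = 13
J (Min): min(13, 6, 1) = 1
Root (Max): max(12, 4, 1) = 12

12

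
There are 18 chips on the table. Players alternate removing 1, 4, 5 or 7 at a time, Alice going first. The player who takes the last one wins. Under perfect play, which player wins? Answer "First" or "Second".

W/L table (W = player to move can force a win):
i:   0  1  2  3  4  5  6  7  8  9 10 11 12 13 14 15 16 17 18
     L  W  L  W  W  W  W  W  L  W  L  W  W  W  W  W  L  W  L
Position 18 is L, so the second player wins.

Second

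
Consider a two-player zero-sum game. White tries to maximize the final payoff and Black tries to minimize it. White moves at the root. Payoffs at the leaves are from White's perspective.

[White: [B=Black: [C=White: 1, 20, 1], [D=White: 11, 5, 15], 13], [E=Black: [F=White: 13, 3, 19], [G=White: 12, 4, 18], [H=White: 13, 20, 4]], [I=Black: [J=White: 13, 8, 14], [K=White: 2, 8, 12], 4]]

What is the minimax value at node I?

4

J: max(13, 8, 14) = 14
K: max(2, 8, 12) = 12
I: min(14, 12, 4) = 4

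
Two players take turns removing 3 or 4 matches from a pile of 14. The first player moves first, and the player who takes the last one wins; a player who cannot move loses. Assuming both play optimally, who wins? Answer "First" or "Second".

Second

Mark each pile size as W (mover wins) or L (mover loses):
i:   0  1  2  3  4  5  6  7  8  9 10 11 12 13 14
     L  L  L  W  W  W  W  L  L  L  W  W  W  W  L
Position 14 is L, so the second player wins.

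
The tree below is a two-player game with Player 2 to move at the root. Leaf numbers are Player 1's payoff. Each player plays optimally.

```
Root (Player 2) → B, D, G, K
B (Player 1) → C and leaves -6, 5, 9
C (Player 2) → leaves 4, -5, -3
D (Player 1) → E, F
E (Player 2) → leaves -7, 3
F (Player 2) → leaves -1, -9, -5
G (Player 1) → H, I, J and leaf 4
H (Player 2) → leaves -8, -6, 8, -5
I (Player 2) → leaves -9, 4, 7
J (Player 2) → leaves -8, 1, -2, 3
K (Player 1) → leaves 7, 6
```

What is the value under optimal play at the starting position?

-7

C (Player 2): min(4, -5, -3) = -5
B (Player 1): max(-5, -6, 5, 9) = 9
E (Player 2): min(-7, 3) = -7
F (Player 2): min(-1, -9, -5) = -9
D (Player 1): max(-7, -9) = -7
H (Player 2): min(-8, -6, 8, -5) = -8
I (Player 2): min(-9, 4, 7) = -9
J (Player 2): min(-8, 1, -2, 3) = -8
G (Player 1): max(-8, -9, -8, 4) = 4
K (Player 1): max(7, 6) = 7
Root (Player 2): min(9, -7, 4, 7) = -7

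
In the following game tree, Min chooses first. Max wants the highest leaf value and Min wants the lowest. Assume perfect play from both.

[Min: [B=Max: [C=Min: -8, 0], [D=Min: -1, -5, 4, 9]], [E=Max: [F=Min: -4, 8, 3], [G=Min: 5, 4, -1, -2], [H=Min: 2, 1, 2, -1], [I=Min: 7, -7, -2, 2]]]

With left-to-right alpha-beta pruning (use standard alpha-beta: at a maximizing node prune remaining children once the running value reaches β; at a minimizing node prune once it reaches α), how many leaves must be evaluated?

9

C [α=-∞,β=+∞]: v=-8
D [α=-8,β=+∞]: v=-5
B [α=-∞,β=+∞]: v=-5
F [α=-∞,β=-5]: v=-4
E [α=-∞,β=-5]: v=-4 after child 1 ≥ β → β-cutoff, skip 3
Root [α=-∞,β=+∞]: v=-5
Leaves evaluated: 9 of 21.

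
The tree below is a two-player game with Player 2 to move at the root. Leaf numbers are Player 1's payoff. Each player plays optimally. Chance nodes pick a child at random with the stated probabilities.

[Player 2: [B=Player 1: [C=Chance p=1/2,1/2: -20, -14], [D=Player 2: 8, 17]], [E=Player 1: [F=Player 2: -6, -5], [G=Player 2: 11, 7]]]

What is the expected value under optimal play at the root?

C (Chance): 1/2·-20 + 1/2·-14 = -17
D (Player 2): min(8, 17) = 8
B (Player 1): max(-17, 8) = 8
F (Player 2): min(-6, -5) = -6
G (Player 2): min(11, 7) = 7
E (Player 1): max(-6, 7) = 7
Root (Player 2): min(8, 7) = 7

7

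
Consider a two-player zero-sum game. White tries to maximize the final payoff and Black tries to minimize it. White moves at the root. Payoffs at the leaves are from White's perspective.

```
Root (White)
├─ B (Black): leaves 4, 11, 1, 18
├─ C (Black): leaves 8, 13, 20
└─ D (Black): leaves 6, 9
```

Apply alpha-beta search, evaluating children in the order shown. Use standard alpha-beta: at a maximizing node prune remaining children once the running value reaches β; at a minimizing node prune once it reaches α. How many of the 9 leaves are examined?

8

B [α=-∞,β=+∞]: v=1
C [α=1,β=+∞]: v=8
D [α=8,β=+∞]: v=6 after child 1 ≤ α → α-cutoff, skip 1
Root [α=-∞,β=+∞]: v=8
Leaves evaluated: 8 of 9.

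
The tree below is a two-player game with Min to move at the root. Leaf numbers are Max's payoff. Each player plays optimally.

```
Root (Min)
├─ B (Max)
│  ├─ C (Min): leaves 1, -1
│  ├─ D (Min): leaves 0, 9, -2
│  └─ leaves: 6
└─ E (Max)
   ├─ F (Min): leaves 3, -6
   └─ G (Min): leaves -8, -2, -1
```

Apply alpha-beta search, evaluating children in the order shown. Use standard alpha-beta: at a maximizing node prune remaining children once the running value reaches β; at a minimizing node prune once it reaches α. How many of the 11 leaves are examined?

9

C [α=-∞,β=+∞]: v=-1
D [α=-1,β=+∞]: v=-2
B [α=-∞,β=+∞]: v=6
F [α=-∞,β=6]: v=-6
G [α=-6,β=6]: v=-8 after child 1 ≤ α → α-cutoff, skip 2
E [α=-∞,β=6]: v=-6
Root [α=-∞,β=+∞]: v=-6
Leaves evaluated: 9 of 11.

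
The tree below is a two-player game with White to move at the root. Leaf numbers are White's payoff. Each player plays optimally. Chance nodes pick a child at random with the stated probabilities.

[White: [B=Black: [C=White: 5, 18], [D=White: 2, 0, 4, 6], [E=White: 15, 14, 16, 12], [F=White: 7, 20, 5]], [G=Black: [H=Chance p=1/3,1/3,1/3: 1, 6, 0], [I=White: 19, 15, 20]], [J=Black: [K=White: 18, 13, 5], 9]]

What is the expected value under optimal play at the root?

C (White): max(5, 18) = 18
D (White): max(2, 0, 4, 6) = 6
E (White): max(15, 14, 16, 12) = 16
F (White): max(7, 20, 5) = 20
B (Black): min(18, 6, 16, 20) = 6
H (Chance): 1/3·1 + 1/3·6 + 1/3·0 = 2.33
I (White): max(19, 15, 20) = 20
G (Black): min(2.33, 20) = 2.33
K (White): max(18, 13, 5) = 18
J (Black): min(18, 9) = 9
Root (White): max(6, 2.33, 9) = 9

9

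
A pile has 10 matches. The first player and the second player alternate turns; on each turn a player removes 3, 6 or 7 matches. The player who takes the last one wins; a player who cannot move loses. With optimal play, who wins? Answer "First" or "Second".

Second

Mark each pile size as W (mover wins) or L (mover loses):
i:   0  1  2  3  4  5  6  7  8  9 10
     L  L  L  W  W  W  W  W  W  W  L
Position 10 is L, so the second player wins.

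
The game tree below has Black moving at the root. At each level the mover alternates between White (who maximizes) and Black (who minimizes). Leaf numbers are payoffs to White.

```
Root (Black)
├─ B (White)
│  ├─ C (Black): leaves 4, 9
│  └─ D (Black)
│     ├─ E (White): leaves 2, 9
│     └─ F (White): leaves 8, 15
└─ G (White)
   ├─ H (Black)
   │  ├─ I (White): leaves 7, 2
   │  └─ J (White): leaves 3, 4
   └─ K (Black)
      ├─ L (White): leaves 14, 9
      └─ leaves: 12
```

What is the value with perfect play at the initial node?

C (Black): min(4, 9) = 4
E (White): max(2, 9) = 9
F (White): max(8, 15) = 15
D (Black): min(9, 15) = 9
B (White): max(4, 9) = 9
I (White): max(7, 2) = 7
J (White): max(3, 4) = 4
H (Black): min(7, 4) = 4
L (White): max(14, 9) = 14
K (Black): min(14, 12) = 12
G (White): max(4, 12) = 12
Root (Black): min(9, 12) = 9

9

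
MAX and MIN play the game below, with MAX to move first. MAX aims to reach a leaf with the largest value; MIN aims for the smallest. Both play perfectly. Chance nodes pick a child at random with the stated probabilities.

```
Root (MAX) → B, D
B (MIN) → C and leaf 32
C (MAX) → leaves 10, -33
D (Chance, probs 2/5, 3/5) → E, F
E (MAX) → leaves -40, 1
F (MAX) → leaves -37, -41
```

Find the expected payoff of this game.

C (MAX): max(10, -33) = 10
B (MIN): min(10, 32) = 10
E (MAX): max(-40, 1) = 1
F (MAX): max(-37, -41) = -37
D (Chance): 2/5·1 + 3/5·-37 = -21.8
Root (MAX): max(10, -21.8) = 10

10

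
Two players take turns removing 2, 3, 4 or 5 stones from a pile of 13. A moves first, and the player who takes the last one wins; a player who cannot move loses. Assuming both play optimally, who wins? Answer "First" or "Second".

Compute winning (W) and losing (L) positions by backward induction:
i:   0  1  2  3  4  5  6  7  8  9 10 11 12 13
     L  L  W  W  W  W  W  L  L  W  W  W  W  W
Position 13 is W, so the first player wins.

First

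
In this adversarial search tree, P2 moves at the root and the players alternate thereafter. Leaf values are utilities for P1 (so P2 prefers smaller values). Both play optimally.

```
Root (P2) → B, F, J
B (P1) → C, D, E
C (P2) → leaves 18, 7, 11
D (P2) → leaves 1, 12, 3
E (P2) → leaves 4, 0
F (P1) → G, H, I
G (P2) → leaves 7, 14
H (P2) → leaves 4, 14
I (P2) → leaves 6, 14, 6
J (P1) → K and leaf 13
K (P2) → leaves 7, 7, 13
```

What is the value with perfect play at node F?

7

G: min(7, 14) = 7
H: min(4, 14) = 4
I: min(6, 14, 6) = 6
F: max(7, 4, 6) = 7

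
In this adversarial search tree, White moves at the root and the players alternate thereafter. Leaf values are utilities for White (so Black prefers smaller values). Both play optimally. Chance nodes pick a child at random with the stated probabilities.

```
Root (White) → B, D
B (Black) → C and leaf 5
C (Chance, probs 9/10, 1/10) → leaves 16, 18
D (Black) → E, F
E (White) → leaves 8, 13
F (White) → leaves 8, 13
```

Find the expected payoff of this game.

13

C (Chance): 9/10·16 + 1/10·18 = 16.2
B (Black): min(16.2, 5) = 5
E (White): max(8, 13) = 13
F (White): max(8, 13) = 13
D (Black): min(13, 13) = 13
Root (White): max(5, 13) = 13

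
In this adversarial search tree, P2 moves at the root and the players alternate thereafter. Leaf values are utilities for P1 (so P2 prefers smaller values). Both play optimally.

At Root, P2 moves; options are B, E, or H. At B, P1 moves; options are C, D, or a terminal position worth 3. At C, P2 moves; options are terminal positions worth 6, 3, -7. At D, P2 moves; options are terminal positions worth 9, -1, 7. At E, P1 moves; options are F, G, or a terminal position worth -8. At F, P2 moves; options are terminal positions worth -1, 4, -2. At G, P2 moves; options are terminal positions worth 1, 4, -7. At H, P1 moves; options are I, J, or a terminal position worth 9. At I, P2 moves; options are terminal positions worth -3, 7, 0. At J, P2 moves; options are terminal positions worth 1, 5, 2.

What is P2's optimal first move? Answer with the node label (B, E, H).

E

C (P2): min(6, 3, -7) = -7
D (P2): min(9, -1, 7) = -1
B (P1): max(-7, -1, 3) = 3
F (P2): min(-1, 4, -2) = -2
G (P2): min(1, 4, -7) = -7
E (P1): max(-2, -7, -8) = -2
I (P2): min(-3, 7, 0) = -3
J (P2): min(1, 5, 2) = 1
H (P1): max(-3, 1, 9) = 9
Root (P2): min(3, -2, 9) = -2
P2 picks the child with the lowest value: E (value -2).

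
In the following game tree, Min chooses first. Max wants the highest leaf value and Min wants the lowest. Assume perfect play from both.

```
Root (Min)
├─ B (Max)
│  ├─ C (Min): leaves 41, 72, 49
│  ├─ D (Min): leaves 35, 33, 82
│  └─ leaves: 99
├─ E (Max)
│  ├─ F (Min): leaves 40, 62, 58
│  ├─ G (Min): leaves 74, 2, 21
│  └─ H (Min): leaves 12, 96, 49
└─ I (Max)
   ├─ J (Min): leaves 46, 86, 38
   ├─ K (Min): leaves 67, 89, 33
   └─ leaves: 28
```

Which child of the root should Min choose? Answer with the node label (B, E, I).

I

C (Min): min(41, 72, 49) = 41
D (Min): min(35, 33, 82) = 33
B (Max): max(41, 33, 99) = 99
F (Min): min(40, 62, 58) = 40
G (Min): min(74, 2, 21) = 2
H (Min): min(12, 96, 49) = 12
E (Max): max(40, 2, 12) = 40
J (Min): min(46, 86, 38) = 38
K (Min): min(67, 89, 33) = 33
I (Max): max(38, 33, 28) = 38
Root (Min): min(99, 40, 38) = 38
Min picks the child with the lowest value: I (value 38).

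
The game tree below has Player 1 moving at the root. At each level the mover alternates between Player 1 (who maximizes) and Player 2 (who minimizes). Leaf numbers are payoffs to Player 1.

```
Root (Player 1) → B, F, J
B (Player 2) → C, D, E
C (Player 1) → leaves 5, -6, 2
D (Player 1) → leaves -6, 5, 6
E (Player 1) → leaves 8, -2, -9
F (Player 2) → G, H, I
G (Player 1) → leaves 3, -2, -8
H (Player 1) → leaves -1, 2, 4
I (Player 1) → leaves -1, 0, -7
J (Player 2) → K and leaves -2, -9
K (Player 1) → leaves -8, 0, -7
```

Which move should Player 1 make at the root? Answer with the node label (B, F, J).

B

C (Player 1): max(5, -6, 2) = 5
D (Player 1): max(-6, 5, 6) = 6
E (Player 1): max(8, -2, -9) = 8
B (Player 2): min(5, 6, 8) = 5
G (Player 1): max(3, -2, -8) = 3
H (Player 1): max(-1, 2, 4) = 4
I (Player 1): max(-1, 0, -7) = 0
F (Player 2): min(3, 4, 0) = 0
K (Player 1): max(-8, 0, -7) = 0
J (Player 2): min(0, -2, -9) = -9
Root (Player 1): max(5, 0, -9) = 5
Player 1 picks the child with the highest value: B (value 5).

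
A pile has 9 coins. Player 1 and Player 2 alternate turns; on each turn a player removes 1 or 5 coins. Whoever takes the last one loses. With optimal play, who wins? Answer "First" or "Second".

Second

W/L table (W = player to move can force a win):
i:   0  1  2  3  4  5  6  7  8  9
     W  L  W  L  W  L  W  L  W  L
Position 9 is L, so the second player wins.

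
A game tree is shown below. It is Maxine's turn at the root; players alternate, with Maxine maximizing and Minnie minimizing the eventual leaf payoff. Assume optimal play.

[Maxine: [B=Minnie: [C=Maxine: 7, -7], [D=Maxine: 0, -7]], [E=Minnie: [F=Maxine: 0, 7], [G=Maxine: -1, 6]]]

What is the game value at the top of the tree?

6

C (Maxine): max(7, -7) = 7
D (Maxine): max(0, -7) = 0
B (Minnie): min(7, 0) = 0
F (Maxine): max(0, 7) = 7
G (Maxine): max(-1, 6) = 6
E (Minnie): min(7, 6) = 6
Root (Maxine): max(0, 6) = 6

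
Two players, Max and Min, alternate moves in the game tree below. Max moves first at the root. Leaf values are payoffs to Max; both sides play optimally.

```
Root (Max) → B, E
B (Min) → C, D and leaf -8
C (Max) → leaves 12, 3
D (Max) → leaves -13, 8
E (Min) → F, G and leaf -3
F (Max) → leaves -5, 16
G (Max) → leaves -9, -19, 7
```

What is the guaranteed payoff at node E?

-3

F: max(-5, 16) = 16
G: max(-9, -19, 7) = 7
E: min(16, 7, -3) = -3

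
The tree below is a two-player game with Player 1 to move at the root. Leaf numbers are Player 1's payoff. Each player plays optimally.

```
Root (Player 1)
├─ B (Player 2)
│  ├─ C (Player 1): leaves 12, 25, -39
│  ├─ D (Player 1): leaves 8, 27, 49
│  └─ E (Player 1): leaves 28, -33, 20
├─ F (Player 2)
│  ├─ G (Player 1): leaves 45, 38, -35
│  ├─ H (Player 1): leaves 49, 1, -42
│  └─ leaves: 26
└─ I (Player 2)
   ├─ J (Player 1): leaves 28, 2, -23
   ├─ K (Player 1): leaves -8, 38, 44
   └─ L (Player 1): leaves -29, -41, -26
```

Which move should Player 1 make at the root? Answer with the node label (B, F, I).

C (Player 1): max(12, 25, -39) = 25
D (Player 1): max(8, 27, 49) = 49
E (Player 1): max(28, -33, 20) = 28
B (Player 2): min(25, 49, 28) = 25
G (Player 1): max(45, 38, -35) = 45
H (Player 1): max(49, 1, -42) = 49
F (Player 2): min(45, 49, 26) = 26
J (Player 1): max(28, 2, -23) = 28
K (Player 1): max(-8, 38, 44) = 44
L (Player 1): max(-29, -41, -26) = -26
I (Player 2): min(28, 44, -26) = -26
Root (Player 1): max(25, 26, -26) = 26
Player 1 picks the child with the highest value: F (value 26).

F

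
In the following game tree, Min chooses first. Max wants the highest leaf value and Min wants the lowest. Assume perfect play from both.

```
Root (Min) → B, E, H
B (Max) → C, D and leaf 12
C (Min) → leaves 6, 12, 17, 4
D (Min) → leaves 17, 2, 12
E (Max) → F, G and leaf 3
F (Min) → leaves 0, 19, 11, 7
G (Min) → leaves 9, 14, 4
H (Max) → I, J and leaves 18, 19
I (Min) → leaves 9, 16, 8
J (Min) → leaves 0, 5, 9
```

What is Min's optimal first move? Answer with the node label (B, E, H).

C (Min): min(6, 12, 17, 4) = 4
D (Min): min(17, 2, 12) = 2
B (Max): max(4, 2, 12) = 12
F (Min): min(0, 19, 11, 7) = 0
G (Min): min(9, 14, 4) = 4
E (Max): max(0, 4, 3) = 4
I (Min): min(9, 16, 8) = 8
J (Min): min(0, 5, 9) = 0
H (Max): max(8, 0, 18, 19) = 19
Root (Min): min(12, 4, 19) = 4
Min picks the child with the lowest value: E (value 4).

E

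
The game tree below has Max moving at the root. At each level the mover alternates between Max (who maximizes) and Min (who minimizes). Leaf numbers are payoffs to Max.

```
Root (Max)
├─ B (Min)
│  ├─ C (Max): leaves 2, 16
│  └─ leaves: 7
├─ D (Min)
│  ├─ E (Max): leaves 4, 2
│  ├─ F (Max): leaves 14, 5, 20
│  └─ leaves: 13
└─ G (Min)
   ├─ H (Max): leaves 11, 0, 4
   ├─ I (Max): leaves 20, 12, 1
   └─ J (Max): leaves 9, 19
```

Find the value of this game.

11

C (Max): max(2, 16) = 16
B (Min): min(16, 7) = 7
E (Max): max(4, 2) = 4
F (Max): max(14, 5, 20) = 20
D (Min): min(4, 20, 13) = 4
H (Max): max(11, 0, 4) = 11
I (Max): max(20, 12, 1) = 20
J (Max): max(9, 19) = 19
G (Min): min(11, 20, 19) = 11
Root (Max): max(7, 4, 11) = 11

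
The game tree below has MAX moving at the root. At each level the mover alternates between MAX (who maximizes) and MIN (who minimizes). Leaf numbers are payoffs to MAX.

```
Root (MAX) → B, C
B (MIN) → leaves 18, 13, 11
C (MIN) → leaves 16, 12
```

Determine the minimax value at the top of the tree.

B (MIN): min(18, 13, 11) = 11
C (MIN): min(16, 12) = 12
Root (MAX): max(11, 12) = 12

12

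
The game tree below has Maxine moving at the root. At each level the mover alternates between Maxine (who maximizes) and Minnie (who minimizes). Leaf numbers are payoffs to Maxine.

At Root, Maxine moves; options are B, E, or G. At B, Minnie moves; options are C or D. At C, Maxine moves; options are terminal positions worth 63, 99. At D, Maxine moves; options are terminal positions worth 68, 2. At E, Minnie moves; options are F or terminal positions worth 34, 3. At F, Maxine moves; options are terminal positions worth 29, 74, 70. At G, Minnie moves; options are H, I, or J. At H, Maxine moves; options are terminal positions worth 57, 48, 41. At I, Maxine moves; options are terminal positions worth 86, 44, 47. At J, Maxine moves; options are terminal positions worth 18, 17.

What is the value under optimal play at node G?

H: max(57, 48, 41) = 57
I: max(86, 44, 47) = 86
J: max(18, 17) = 18
G: min(57, 86, 18) = 18

18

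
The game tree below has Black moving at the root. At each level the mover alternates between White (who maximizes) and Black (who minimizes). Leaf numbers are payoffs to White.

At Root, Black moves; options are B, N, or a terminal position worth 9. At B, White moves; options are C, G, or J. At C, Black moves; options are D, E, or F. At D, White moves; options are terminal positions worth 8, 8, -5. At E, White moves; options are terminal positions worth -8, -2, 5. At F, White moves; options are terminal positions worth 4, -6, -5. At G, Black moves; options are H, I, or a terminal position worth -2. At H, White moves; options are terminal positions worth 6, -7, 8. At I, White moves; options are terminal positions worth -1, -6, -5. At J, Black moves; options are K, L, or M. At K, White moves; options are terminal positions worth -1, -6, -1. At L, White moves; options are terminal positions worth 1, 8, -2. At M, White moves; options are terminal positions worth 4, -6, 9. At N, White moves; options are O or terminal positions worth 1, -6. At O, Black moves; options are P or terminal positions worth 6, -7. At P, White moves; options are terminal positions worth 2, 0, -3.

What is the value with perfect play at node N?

P: max(2, 0, -3) = 2
O: min(2, 6, -7) = -7
N: max(-7, 1, -6) = 1

1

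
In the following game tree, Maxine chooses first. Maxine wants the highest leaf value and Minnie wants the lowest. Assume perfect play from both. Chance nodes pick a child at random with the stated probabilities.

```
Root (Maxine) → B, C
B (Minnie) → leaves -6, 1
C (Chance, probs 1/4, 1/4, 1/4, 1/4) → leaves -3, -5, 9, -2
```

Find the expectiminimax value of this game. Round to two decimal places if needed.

B (Minnie): min(-6, 1) = -6
C (Chance): 1/4·-3 + 1/4·-5 + 1/4·9 + 1/4·-2 = -0.25
Root (Maxine): max(-6, -0.25) = -0.25

-0.25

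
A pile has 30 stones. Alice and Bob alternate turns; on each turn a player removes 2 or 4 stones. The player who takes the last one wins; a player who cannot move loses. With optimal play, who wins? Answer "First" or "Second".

Second

W/L table (W = player to move can force a win):
i:   0  1  2  3  4  5  6  7  8  9 10 11 12 13 14 15 16 17 18 19 20 21 22 23 24 25 26 27 28 29 30
     L  L  W  W  W  W  L  L  W  W  W  W  L  L  W  W  W  W  L  L  W  W  W  W  L  L  W  W  W  W  L
Position 30 is L, so the second player wins.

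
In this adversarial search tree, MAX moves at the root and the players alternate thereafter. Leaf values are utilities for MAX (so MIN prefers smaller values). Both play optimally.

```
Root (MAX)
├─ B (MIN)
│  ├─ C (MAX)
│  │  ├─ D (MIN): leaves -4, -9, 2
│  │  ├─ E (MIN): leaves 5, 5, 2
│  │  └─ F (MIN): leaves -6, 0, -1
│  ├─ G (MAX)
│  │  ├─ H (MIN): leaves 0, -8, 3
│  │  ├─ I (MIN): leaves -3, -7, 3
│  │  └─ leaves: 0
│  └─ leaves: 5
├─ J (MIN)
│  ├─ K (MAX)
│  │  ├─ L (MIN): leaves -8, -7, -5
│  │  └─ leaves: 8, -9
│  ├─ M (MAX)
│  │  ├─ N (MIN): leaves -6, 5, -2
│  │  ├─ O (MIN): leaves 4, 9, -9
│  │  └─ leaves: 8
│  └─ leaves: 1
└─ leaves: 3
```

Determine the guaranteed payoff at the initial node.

D (MIN): min(-4, -9, 2) = -9
E (MIN): min(5, 5, 2) = 2
F (MIN): min(-6, 0, -1) = -6
C (MAX): max(-9, 2, -6) = 2
H (MIN): min(0, -8, 3) = -8
I (MIN): min(-3, -7, 3) = -7
G (MAX): max(-8, -7, 0) = 0
B (MIN): min(2, 0, 5) = 0
L (MIN): min(-8, -7, -5) = -8
K (MAX): max(-8, 8, -9) = 8
N (MIN): min(-6, 5, -2) = -6
O (MIN): min(4, 9, -9) = -9
M (MAX): max(-6, -9, 8) = 8
J (MIN): min(8, 8, 1) = 1
Root (MAX): max(0, 1, 3) = 3

3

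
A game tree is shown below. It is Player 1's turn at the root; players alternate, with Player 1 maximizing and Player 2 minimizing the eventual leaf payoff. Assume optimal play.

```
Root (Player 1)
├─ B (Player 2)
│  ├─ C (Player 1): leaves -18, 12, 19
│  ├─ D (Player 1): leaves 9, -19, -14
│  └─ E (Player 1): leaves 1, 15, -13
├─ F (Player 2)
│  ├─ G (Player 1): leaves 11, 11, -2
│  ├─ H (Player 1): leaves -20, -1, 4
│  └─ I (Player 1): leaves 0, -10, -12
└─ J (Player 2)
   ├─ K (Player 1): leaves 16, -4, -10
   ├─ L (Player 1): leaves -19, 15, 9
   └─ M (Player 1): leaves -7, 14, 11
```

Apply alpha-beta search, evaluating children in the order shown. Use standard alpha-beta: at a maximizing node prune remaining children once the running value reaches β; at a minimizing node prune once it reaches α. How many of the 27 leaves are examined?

23

C [α=-∞,β=+∞]: v=19
D [α=-∞,β=19]: v=9
E [α=-∞,β=9]: v=15 after child 2 ≥ β → β-cutoff, skip 1
B [α=-∞,β=+∞]: v=9
G [α=9,β=+∞]: v=11
H [α=9,β=11]: v=4
F [α=9,β=+∞]: v=4 after child 2 ≤ α → α-cutoff, skip 1
K [α=9,β=+∞]: v=16
L [α=9,β=16]: v=15
M [α=9,β=15]: v=14
J [α=9,β=+∞]: v=14
Root [α=-∞,β=+∞]: v=14
Leaves evaluated: 23 of 27.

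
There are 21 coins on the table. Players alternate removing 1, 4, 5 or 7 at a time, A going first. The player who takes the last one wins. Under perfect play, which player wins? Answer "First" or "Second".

First

Compute winning (W) and losing (L) positions by backward induction:
i:   0  1  2  3  4  5  6  7  8  9 10 11 12 13 14 15 16 17 18 19 20 21
     L  W  L  W  W  W  W  W  L  W  L  W  W  W  W  W  L  W  L  W  W  W
Position 21 is W, so the first player wins.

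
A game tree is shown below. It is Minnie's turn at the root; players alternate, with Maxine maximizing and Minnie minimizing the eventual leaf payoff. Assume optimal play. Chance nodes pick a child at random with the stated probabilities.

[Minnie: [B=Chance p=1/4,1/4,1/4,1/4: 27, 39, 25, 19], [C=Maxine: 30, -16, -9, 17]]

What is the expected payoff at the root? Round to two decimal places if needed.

27.5

B (Chance): 1/4·27 + 1/4·39 + 1/4·25 + 1/4·19 = 27.5
C (Maxine): max(30, -16, -9, 17) = 30
Root (Minnie): min(27.5, 30) = 27.5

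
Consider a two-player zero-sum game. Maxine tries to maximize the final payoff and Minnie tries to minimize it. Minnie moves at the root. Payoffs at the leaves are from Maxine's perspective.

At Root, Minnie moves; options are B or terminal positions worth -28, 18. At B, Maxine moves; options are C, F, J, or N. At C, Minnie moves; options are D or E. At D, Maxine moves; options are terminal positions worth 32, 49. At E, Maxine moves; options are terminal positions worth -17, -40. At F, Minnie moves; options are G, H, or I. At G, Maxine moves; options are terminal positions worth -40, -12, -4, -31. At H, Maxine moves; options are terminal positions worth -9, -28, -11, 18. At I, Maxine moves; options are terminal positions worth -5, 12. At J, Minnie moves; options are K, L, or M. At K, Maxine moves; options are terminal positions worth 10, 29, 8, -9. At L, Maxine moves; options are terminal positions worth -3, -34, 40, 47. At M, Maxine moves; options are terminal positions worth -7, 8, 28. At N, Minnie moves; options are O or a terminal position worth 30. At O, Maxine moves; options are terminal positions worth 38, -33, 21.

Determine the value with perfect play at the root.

-28

D (Maxine): max(32, 49) = 49
E (Maxine): max(-17, -40) = -17
C (Minnie): min(49, -17) = -17
G (Maxine): max(-40, -12, -4, -31) = -4
H (Maxine): max(-9, -28, -11, 18) = 18
I (Maxine): max(-5, 12) = 12
F (Minnie): min(-4, 18, 12) = -4
K (Maxine): max(10, 29, 8, -9) = 29
L (Maxine): max(-3, -34, 40, 47) = 47
M (Maxine): max(-7, 8, 28) = 28
J (Minnie): min(29, 47, 28) = 28
O (Maxine): max(38, -33, 21) = 38
N (Minnie): min(38, 30) = 30
B (Maxine): max(-17, -4, 28, 30) = 30
Root (Minnie): min(30, -28, 18) = -28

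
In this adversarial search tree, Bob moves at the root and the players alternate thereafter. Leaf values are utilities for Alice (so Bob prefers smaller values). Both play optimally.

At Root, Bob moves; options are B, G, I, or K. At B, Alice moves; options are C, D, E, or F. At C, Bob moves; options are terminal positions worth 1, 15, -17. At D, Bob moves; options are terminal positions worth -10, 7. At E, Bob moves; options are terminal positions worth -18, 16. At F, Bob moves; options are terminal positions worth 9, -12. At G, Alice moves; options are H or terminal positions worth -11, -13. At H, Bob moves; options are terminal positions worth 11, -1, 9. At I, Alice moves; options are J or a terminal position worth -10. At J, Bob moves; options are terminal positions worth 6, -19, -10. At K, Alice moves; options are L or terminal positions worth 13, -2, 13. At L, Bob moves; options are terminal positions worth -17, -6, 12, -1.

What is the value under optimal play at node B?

-10

C: min(1, 15, -17) = -17
D: min(-10, 7) = -10
E: min(-18, 16) = -18
F: min(9, -12) = -12
B: max(-17, -10, -18, -12) = -10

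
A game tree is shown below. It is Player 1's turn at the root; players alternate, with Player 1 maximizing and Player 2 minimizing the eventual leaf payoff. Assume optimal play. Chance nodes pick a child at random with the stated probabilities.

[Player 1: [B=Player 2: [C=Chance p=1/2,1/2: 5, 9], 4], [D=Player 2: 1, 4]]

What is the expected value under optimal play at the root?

C (Chance): 1/2·5 + 1/2·9 = 7
B (Player 2): min(7, 4) = 4
D (Player 2): min(1, 4) = 1
Root (Player 1): max(4, 1) = 4

4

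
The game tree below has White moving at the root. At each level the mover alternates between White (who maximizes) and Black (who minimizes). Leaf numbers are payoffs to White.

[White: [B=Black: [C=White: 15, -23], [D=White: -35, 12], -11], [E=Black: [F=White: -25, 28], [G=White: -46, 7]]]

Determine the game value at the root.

C (White): max(15, -23) = 15
D (White): max(-35, 12) = 12
B (Black): min(15, 12, -11) = -11
F (White): max(-25, 28) = 28
G (White): max(-46, 7) = 7
E (Black): min(28, 7) = 7
Root (White): max(-11, 7) = 7

7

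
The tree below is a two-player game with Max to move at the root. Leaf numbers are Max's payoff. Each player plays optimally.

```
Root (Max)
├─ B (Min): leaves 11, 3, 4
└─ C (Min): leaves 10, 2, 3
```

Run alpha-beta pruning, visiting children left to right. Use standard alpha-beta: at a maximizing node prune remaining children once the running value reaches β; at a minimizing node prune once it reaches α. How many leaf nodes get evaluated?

5

B [α=-∞,β=+∞]: v=3
C [α=3,β=+∞]: v=2 after child 2 ≤ α → α-cutoff, skip 1
Root [α=-∞,β=+∞]: v=3
Leaves evaluated: 5 of 6.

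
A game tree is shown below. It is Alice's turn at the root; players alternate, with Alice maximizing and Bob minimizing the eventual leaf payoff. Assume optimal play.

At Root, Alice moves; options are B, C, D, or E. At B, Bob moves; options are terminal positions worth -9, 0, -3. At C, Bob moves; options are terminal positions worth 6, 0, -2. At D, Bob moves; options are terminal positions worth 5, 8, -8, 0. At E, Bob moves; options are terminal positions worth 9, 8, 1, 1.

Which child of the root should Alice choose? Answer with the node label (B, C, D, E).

B (Bob): min(-9, 0, -3) = -9
C (Bob): min(6, 0, -2) = -2
D (Bob): min(5, 8, -8, 0) = -8
E (Bob): min(9, 8, 1, 1) = 1
Root (Alice): max(-9, -2, -8, 1) = 1
Alice picks the child with the highest value: E (value 1).

E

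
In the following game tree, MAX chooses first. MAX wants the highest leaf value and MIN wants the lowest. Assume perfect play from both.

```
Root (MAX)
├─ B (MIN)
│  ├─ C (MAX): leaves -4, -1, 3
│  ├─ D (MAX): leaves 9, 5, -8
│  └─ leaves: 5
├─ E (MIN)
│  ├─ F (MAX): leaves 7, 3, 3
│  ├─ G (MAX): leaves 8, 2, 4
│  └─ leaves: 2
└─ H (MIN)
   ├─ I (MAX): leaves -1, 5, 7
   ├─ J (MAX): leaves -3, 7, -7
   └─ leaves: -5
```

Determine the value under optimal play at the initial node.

3

C (MAX): max(-4, -1, 3) = 3
D (MAX): max(9, 5, -8) = 9
B (MIN): min(3, 9, 5) = 3
F (MAX): max(7, 3, 3) = 7
G (MAX): max(8, 2, 4) = 8
E (MIN): min(7, 8, 2) = 2
I (MAX): max(-1, 5, 7) = 7
J (MAX): max(-3, 7, -7) = 7
H (MIN): min(7, 7, -5) = -5
Root (MAX): max(3, 2, -5) = 3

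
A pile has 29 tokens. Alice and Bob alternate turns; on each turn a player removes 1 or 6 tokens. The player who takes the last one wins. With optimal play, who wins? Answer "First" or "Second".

Compute winning (W) and losing (L) positions by backward induction:
i:   0  1  2  3  4  5  6  7  8  9 10 11 12 13 14 15 16 17 18 19 20 21 22 23 24 25 26 27 28 29
     L  W  L  W  L  W  W  L  W  L  W  L  W  W  L  W  L  W  L  W  W  L  W  L  W  L  W  W  L  W
Position 29 is W, so the first player wins.

First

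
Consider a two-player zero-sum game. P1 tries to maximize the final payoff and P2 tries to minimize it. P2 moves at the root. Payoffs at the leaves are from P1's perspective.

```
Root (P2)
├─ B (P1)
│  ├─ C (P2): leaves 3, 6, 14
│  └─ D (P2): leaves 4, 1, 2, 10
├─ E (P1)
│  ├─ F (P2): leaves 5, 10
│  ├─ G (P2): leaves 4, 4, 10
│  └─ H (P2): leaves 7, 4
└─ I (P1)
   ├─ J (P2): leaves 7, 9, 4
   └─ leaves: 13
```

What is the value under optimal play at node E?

5

F: min(5, 10) = 5
G: min(4, 4, 10) = 4
H: min(7, 4) = 4
E: max(5, 4, 4) = 5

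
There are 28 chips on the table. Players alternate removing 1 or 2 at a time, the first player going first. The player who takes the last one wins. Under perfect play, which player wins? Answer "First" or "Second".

W/L table (W = player to move can force a win):
i:   0  1  2  3  4  5  6  7  8  9 10 11 12 13 14 15 16 17 18 19 20 21 22 23 24 25 26 27 28
     L  W  W  L  W  W  L  W  W  L  W  W  L  W  W  L  W  W  L  W  W  L  W  W  L  W  W  L  W
Position 28 is W, so the first player wins.

First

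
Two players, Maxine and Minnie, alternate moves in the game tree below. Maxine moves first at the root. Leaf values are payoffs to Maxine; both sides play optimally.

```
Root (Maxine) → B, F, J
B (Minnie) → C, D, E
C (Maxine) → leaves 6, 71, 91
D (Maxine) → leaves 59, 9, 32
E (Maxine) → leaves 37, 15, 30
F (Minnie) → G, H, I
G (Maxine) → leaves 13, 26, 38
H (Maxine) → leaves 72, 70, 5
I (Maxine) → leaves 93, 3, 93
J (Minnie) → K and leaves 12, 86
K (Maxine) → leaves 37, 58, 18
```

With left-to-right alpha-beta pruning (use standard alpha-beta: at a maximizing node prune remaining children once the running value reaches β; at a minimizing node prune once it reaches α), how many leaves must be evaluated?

C [α=-∞,β=+∞]: v=91
D [α=-∞,β=91]: v=59
E [α=-∞,β=59]: v=37
B [α=-∞,β=+∞]: v=37
G [α=37,β=+∞]: v=38
H [α=37,β=38]: v=72 after child 1 ≥ β → β-cutoff, skip 2
I [α=37,β=38]: v=93 after child 1 ≥ β → β-cutoff, skip 2
F [α=37,β=+∞]: v=38
K [α=38,β=+∞]: v=58
J [α=38,β=+∞]: v=12 after child 2 ≤ α → α-cutoff, skip 1
Root [α=-∞,β=+∞]: v=38
Leaves evaluated: 18 of 23.

18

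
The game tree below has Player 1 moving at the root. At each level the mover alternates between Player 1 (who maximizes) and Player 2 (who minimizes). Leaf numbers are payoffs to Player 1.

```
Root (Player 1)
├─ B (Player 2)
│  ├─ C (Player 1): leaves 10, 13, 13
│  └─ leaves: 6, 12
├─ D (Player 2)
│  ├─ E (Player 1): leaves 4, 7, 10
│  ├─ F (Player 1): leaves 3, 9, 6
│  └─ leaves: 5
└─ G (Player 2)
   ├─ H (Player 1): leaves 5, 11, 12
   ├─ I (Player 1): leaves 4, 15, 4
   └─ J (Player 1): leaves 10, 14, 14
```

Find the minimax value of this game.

12

C (Player 1): max(10, 13, 13) = 13
B (Player 2): min(13, 6, 12) = 6
E (Player 1): max(4, 7, 10) = 10
F (Player 1): max(3, 9, 6) = 9
D (Player 2): min(10, 9, 5) = 5
H (Player 1): max(5, 11, 12) = 12
I (Player 1): max(4, 15, 4) = 15
J (Player 1): max(10, 14, 14) = 14
G (Player 2): min(12, 15, 14) = 12
Root (Player 1): max(6, 5, 12) = 12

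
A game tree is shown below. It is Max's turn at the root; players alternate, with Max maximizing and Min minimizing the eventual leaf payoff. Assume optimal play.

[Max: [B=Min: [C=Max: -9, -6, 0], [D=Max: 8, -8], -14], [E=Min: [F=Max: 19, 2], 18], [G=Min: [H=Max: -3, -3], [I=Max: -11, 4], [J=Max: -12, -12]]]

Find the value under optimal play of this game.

C (Max): max(-9, -6, 0) = 0
D (Max): max(8, -8) = 8
B (Min): min(0, 8, -14) = -14
F (Max): max(19, 2) = 19
E (Min): min(19, 18) = 18
H (Max): max(-3, -3) = -3
I (Max): max(-11, 4) = 4
J (Max): max(-12, -12) = -12
G (Min): min(-3, 4, -12) = -12
Root (Max): max(-14, 18, -12) = 18

18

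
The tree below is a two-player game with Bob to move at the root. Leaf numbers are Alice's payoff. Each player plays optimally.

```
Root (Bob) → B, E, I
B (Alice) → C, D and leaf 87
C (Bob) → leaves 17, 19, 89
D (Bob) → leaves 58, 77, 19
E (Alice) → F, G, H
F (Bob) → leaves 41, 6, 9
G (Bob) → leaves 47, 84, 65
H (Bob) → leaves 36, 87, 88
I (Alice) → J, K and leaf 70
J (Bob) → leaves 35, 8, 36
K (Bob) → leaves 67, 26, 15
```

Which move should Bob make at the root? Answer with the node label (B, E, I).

E

C (Bob): min(17, 19, 89) = 17
D (Bob): min(58, 77, 19) = 19
B (Alice): max(17, 19, 87) = 87
F (Bob): min(41, 6, 9) = 6
G (Bob): min(47, 84, 65) = 47
H (Bob): min(36, 87, 88) = 36
E (Alice): max(6, 47, 36) = 47
J (Bob): min(35, 8, 36) = 8
K (Bob): min(67, 26, 15) = 15
I (Alice): max(8, 15, 70) = 70
Root (Bob): min(87, 47, 70) = 47
Bob picks the child with the lowest value: E (value 47).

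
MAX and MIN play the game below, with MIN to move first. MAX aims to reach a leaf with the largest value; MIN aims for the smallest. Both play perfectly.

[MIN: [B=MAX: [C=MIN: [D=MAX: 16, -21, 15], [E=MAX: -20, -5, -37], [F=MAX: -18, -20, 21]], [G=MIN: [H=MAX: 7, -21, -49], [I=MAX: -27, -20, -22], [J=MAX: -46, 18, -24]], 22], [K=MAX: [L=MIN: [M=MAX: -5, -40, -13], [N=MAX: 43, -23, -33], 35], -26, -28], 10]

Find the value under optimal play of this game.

D (MAX): max(16, -21, 15) = 16
E (MAX): max(-20, -5, -37) = -5
F (MAX): max(-18, -20, 21) = 21
C (MIN): min(16, -5, 21) = -5
H (MAX): max(7, -21, -49) = 7
I (MAX): max(-27, -20, -22) = -20
J (MAX): max(-46, 18, -24) = 18
G (MIN): min(7, -20, 18) = -20
B (MAX): max(-5, -20, 22) = 22
M (MAX): max(-5, -40, -13) = -5
N (MAX): max(43, -23, -33) = 43
L (MIN): min(-5, 43, 35) = -5
K (MAX): max(-5, -26, -28) = -5
Root (MIN): min(22, -5, 10) = -5

-5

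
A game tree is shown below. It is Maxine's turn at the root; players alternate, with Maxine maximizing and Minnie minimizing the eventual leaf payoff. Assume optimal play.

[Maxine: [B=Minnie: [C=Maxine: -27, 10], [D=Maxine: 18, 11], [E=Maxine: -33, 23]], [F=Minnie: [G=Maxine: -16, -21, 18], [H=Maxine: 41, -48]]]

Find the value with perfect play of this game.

C (Maxine): max(-27, 10) = 10
D (Maxine): max(18, 11) = 18
E (Maxine): max(-33, 23) = 23
B (Minnie): min(10, 18, 23) = 10
G (Maxine): max(-16, -21, 18) = 18
H (Maxine): max(41, -48) = 41
F (Minnie): min(18, 41) = 18
Root (Maxine): max(10, 18) = 18

18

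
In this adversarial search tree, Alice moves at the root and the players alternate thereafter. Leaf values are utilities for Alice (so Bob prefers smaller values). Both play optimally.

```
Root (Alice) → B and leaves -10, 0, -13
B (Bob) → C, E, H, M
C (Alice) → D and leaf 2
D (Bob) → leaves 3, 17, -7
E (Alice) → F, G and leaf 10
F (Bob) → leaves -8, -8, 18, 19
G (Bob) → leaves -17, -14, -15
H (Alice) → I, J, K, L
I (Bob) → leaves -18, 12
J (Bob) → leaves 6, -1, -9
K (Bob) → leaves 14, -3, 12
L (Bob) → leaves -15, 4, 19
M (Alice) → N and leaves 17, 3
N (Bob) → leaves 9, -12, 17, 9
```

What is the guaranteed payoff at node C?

D: min(3, 17, -7) = -7
C: max(-7, 2) = 2

2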